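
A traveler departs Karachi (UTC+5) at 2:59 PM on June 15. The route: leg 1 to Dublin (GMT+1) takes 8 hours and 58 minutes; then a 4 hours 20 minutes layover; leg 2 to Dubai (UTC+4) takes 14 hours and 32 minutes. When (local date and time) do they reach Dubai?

5:49 PM on Jun 16

Convert departure to UTC: 2:59 PM − 5:00 = 9:59 AM UTC on Jun 15.
Add 8 hours and 58 minutes leg 1 → 6:57 PM UTC.
Add 4 hours and 20 minutes layover in Dublin → 11:17 PM UTC.
Add 14 hours and 32 minutes leg 2 → 1:49 PM UTC (Jun 16).
Dubai is UTC+4:00, so local arrival = 1:49 PM + 4:00 = 5:49 PM on Jun 16.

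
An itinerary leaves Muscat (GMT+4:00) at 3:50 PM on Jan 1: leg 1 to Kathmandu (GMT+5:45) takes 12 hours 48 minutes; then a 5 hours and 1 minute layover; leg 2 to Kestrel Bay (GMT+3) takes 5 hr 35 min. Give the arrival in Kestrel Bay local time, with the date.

2:14 PM on January 2

Convert departure to UTC: 3:50 PM − 4:00 = 11:50 AM UTC on Jan 1.
Add 12 hours and 48 minutes leg 1 → 12:38 AM UTC (Jan 2).
Add 5 hours 1 minute layover in Kathmandu → 5:39 AM UTC.
Add 5 hours and 35 minutes leg 2 → 11:14 AM UTC.
Kestrel Bay is UTC+3:00, so local arrival = 11:14 AM + 3:00 = 2:14 PM on Jan 2.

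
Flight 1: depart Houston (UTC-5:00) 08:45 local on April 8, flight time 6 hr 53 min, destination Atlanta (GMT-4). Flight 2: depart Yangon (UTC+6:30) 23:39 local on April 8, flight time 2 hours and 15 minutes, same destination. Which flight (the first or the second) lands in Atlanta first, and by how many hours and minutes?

the second, by 1 hour 14 minutes

Flight 1 in UTC: 08:45 + 5:00 = 13:45 on Apr 8.
+6 hours and 53 minutes → arrive 20:38 UTC on Apr 8.
Flight 2 in UTC: 23:39 − 6:30 = 17:09 on Apr 8.
+2 hours 15 minutes → arrive 19:24 UTC on Apr 8.
Flight 2 lands earlier by 1 hour 14 minutes.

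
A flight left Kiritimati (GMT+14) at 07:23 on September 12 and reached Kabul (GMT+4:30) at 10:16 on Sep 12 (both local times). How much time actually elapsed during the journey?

Departure in UTC: 07:23 − 14:00 = 17:23 on Sep 11.
Arrival in UTC: 10:16 − 4:30 = 05:46 on Sep 12.
Elapsed = 05:46 − 17:23 (+1 day) = 12 hours 23 minutes.

12 hours 23 minutes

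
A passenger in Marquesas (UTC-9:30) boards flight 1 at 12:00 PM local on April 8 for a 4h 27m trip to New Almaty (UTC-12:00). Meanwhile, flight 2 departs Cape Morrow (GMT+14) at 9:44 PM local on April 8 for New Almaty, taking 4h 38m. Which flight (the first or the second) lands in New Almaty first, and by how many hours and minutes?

the second, by 13 hours 35 minutes

Flight 1 in UTC: 12:00 PM + 9:30 = 9:30 PM on Apr 8.
+4 hours 27 minutes → arrive 1:57 AM UTC on Apr 9.
Flight 2 in UTC: 9:44 PM − 14:00 = 7:44 AM on Apr 8.
+4 hours and 38 minutes → arrive 12:22 PM UTC on Apr 8.
Flight 2 lands earlier by 13 hours 35 minutes.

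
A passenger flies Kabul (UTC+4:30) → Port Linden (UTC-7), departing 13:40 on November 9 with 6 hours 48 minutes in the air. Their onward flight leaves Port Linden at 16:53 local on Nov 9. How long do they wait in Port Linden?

7 hours 55 minutes

Convert departure to UTC: 13:40 − 4:30 = 09:10 UTC on Nov 9.
Add 6 hours 48 minutes flight time → 15:58 UTC.
Port Linden is UTC−7:00, so local arrival = 15:58 − 7:00 = 08:58 on Nov 9.
Layover = 16:53 − 08:58 = 7 hours 55 minutes.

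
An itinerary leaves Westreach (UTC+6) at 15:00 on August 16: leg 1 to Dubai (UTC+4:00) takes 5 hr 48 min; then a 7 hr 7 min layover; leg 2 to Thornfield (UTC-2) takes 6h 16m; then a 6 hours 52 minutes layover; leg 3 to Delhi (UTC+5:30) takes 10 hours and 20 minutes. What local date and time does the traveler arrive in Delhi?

02:53 on Aug 18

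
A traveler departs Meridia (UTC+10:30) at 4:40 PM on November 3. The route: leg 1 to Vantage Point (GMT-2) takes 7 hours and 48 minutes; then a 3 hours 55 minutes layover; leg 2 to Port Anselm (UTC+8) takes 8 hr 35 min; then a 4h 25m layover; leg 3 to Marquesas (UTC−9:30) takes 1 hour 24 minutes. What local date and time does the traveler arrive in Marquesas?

Convert departure to UTC: 4:40 PM − 10:30 = 6:10 AM UTC on Nov 3.
Add 7 hours and 48 minutes leg 1 → 1:58 PM UTC.
Add 3 hours 55 minutes layover in Vantage Point → 5:53 PM UTC.
Add 8 hours 35 minutes leg 2 → 2:28 AM UTC (Nov 4).
Add 4 hours and 25 minutes layover in Port Anselm → 6:53 AM UTC.
Add 1 hour 24 minutes leg 3 → 8:17 AM UTC.
Marquesas is UTC−9:30, so local arrival = 8:17 AM − 9:30 = 10:47 PM on Nov 3.

10:47 PM on November 3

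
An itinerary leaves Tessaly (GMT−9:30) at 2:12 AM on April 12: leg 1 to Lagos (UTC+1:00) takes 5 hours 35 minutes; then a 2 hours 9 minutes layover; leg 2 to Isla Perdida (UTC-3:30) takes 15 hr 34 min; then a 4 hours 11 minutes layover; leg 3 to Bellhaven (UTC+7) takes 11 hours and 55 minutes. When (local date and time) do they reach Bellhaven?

10:06 AM on Apr 14

Convert departure to UTC: 2:12 AM + 9:30 = 11:42 AM UTC on Apr 12.
Add 5 hours 35 minutes leg 1 → 5:17 PM UTC.
Add 2 hours 9 minutes layover in Lagos → 7:26 PM UTC.
Add 15 hours and 34 minutes leg 2 → 11:00 AM UTC (Apr 13).
Add 4 hours 11 minutes layover in Isla Perdida → 3:11 PM UTC.
Add 11 hours 55 minutes leg 3 → 3:06 AM UTC (Apr 14).
Bellhaven is UTC+7:00, so local arrival = 3:06 AM + 7:00 = 10:06 AM on Apr 14.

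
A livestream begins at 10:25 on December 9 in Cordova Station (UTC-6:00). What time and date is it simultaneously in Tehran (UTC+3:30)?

19:55 on Dec 9

In UTC: 10:25 + 6:00 = 16:25 on Dec 9.
Tehran is UTC+3:30: 16:25 + 3:30 = 19:55 on Dec 9.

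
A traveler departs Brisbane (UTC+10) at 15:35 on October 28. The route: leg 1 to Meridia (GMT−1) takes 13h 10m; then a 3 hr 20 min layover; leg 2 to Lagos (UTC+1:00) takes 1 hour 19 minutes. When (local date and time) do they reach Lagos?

00:24 on October 29

Convert departure to UTC: 15:35 − 10:00 = 05:35 UTC on Oct 28.
Add 13 hours 10 minutes leg 1 → 18:45 UTC.
Add 3 hours and 20 minutes layover in Meridia → 22:05 UTC.
Add 1 hour 19 minutes leg 2 → 23:24 UTC.
Lagos is UTC+1:00, so local arrival = 23:24 + 1:00 = 00:24 on Oct 29.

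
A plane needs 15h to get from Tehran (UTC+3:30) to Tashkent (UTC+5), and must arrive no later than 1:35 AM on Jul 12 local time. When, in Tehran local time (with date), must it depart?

9:05 AM on Jul 11

Target arrival in UTC: 1:35 AM − 5:00 = 8:35 PM on Jul 11.
Subtract 15 hours → departure 5:35 AM UTC on Jul 11.
Tehran is UTC+3:30: 5:35 AM + 3:30 = 9:05 AM on Jul 11.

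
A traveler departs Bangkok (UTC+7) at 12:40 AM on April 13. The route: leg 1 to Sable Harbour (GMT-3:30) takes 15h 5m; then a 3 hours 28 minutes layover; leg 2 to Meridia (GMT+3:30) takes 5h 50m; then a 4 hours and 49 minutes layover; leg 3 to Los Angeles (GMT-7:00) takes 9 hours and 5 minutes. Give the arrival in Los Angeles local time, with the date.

Convert departure to UTC: 12:40 AM − 7:00 = 5:40 PM UTC on Apr 12.
Add 15 hours and 5 minutes leg 1 → 8:45 AM UTC (Apr 13).
Add 3 hours 28 minutes layover in Sable Harbour → 12:13 PM UTC.
Add 5 hours 50 minutes leg 2 → 6:03 PM UTC.
Add 4 hours and 49 minutes layover in Meridia → 10:52 PM UTC.
Add 9 hours 5 minutes leg 3 → 7:57 AM UTC (Apr 14).
Los Angeles is UTC−7:00, so local arrival = 7:57 AM − 7:00 = 12:57 AM on Apr 14.

12:57 AM on April 14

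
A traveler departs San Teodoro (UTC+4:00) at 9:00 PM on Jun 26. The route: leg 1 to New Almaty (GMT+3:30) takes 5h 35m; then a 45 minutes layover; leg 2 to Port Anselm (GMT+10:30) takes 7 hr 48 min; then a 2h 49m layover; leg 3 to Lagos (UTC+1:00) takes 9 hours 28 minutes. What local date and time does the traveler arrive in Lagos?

8:25 PM on Jun 27

Convert departure to UTC: 9:00 PM − 4:00 = 5:00 PM UTC on Jun 26.
Add 5 hours and 35 minutes leg 1 → 10:35 PM UTC.
Add 45 minutes layover in New Almaty → 11:20 PM UTC.
Add 7 hours 48 minutes leg 2 → 7:08 AM UTC (Jun 27).
Add 2 hours 49 minutes layover in Port Anselm → 9:57 AM UTC.
Add 9 hours and 28 minutes leg 3 → 7:25 PM UTC.
Lagos is UTC+1:00, so local arrival = 7:25 PM + 1:00 = 8:25 PM on Jun 27.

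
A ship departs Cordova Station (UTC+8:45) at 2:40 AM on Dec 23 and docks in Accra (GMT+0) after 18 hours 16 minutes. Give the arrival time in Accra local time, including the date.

Accra is 8:45 behind Cordova Station.
After 18 hours and 16 minutes it is 8:56 PM in Cordova Station.
Shift by the zone difference: 8:56 PM − 8:45 = 12:11 PM on Dec 23 in Accra.

12:11 PM on Dec 23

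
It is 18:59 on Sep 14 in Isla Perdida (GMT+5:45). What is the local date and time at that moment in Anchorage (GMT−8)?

05:14 on September 14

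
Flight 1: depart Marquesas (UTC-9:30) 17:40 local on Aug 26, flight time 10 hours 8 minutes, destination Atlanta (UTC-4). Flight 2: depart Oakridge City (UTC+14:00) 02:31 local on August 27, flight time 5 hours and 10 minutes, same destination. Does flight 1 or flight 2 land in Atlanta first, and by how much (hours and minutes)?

Flight 1 in UTC: 17:40 + 9:30 = 03:10 on Aug 27.
+10 hours and 8 minutes → arrive 13:18 UTC on Aug 27.
Flight 2 in UTC: 02:31 − 14:00 = 12:31 on Aug 26.
+5 hours 10 minutes → arrive 17:41 UTC on Aug 26.
Flight 2 lands earlier by 19 hours 37 minutes.

the second, by 19 hours 37 minutes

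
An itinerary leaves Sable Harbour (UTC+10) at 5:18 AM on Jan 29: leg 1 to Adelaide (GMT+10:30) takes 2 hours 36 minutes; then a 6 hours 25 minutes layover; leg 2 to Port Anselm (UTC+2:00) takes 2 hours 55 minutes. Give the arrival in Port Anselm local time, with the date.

9:14 AM on January 29

Convert departure to UTC: 5:18 AM − 10:00 = 7:18 PM UTC on Jan 28.
Add 2 hours and 36 minutes leg 1 → 9:54 PM UTC.
Add 6 hours 25 minutes layover in Adelaide → 4:19 AM UTC (Jan 29).
Add 2 hours and 55 minutes leg 2 → 7:14 AM UTC.
Port Anselm is UTC+2:00, so local arrival = 7:14 AM + 2:00 = 9:14 AM on Jan 29.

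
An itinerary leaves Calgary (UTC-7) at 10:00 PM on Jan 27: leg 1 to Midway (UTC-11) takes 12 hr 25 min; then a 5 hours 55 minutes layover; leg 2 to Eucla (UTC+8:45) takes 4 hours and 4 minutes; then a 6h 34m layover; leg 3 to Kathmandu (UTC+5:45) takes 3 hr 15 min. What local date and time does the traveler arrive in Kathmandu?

Convert departure to UTC: 10:00 PM + 7:00 = 5:00 AM UTC on Jan 28.
Add 12 hours 25 minutes leg 1 → 5:25 PM UTC.
Add 5 hours 55 minutes layover in Midway → 11:20 PM UTC.
Add 4 hours 4 minutes leg 2 → 3:24 AM UTC (Jan 29).
Add 6 hours and 34 minutes layover in Eucla → 9:58 AM UTC.
Add 3 hours and 15 minutes leg 3 → 1:13 PM UTC.
Kathmandu is UTC+5:45, so local arrival = 1:13 PM + 5:45 = 6:58 PM on Jan 29.

6:58 PM on January 29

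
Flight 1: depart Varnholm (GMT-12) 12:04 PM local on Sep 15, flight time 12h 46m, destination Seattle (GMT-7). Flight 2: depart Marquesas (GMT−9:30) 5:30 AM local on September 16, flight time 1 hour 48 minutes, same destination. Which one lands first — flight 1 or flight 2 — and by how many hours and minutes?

the first, by 3 hours 58 minutes

Flight 1 in UTC: 12:04 PM + 12:00 = 12:04 AM on Sep 16.
+12 hours and 46 minutes → arrive 12:50 PM UTC on Sep 16.
Flight 2 in UTC: 5:30 AM + 9:30 = 3:00 PM on Sep 16.
+1 hour and 48 minutes → arrive 4:48 PM UTC on Sep 16.
Flight 1 lands earlier by 3 hours 58 minutes.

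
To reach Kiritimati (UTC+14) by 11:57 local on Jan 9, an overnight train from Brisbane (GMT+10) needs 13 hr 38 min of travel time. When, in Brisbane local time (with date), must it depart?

18:19 on January 8

Target arrival in UTC: 11:57 − 14:00 = 21:57 on Jan 8.
Subtract 13 hours 38 minutes → departure 08:19 UTC on Jan 8.
Brisbane is UTC+10:00: 08:19 + 10:00 = 18:19 on Jan 8.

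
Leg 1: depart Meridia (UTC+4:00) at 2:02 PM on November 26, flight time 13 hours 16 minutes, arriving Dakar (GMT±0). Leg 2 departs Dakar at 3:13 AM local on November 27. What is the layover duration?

Convert departure to UTC: 2:02 PM − 4:00 = 10:02 AM UTC on Nov 26.
Add 13 hours and 16 minutes flight time → 11:18 PM UTC.
Dakar is UTC+0, so local arrival is the same: 11:18 PM on Nov 26.
Layover = 3:13 AM − 11:18 PM (+1 day) = 3 hours 55 minutes.

3 hours 55 minutes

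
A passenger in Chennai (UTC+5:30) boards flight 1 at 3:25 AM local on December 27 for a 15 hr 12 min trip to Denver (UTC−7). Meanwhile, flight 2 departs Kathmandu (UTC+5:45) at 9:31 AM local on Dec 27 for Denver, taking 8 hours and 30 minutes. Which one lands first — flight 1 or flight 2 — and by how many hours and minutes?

Flight 1 in UTC: 3:25 AM − 5:30 = 9:55 PM on Dec 26.
+15 hours and 12 minutes → arrive 1:07 PM UTC on Dec 27.
Flight 2 in UTC: 9:31 AM − 5:45 = 3:46 AM on Dec 27.
+8 hours and 30 minutes → arrive 12:16 PM UTC on Dec 27.
Flight 2 lands earlier by 51 minutes.

the second, by 51 minutes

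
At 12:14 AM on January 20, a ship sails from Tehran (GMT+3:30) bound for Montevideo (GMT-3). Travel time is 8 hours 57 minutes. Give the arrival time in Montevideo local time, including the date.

Convert departure to UTC: 12:14 AM − 3:30 = 8:44 PM UTC on Jan 19.
Add 8 hours 57 minutes travel time → 5:41 AM UTC (Jan 20).
Montevideo is UTC−3:00, so local arrival = 5:41 AM − 3:00 = 2:41 AM on Jan 20.

2:41 AM on Jan 20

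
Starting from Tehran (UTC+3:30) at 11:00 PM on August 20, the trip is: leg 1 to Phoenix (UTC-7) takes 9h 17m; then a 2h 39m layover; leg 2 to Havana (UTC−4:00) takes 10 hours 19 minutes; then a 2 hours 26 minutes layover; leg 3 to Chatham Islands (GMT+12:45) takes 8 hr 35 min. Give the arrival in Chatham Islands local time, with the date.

5:31 PM on August 22

Convert departure to UTC: 11:00 PM − 3:30 = 7:30 PM UTC on Aug 20.
Add 9 hours and 17 minutes leg 1 → 4:47 AM UTC (Aug 21).
Add 2 hours and 39 minutes layover in Phoenix → 7:26 AM UTC.
Add 10 hours and 19 minutes leg 2 → 5:45 PM UTC.
Add 2 hours and 26 minutes layover in Havana → 8:11 PM UTC.
Add 8 hours 35 minutes leg 3 → 4:46 AM UTC (Aug 22).
Chatham Islands is UTC+12:45, so local arrival = 4:46 AM + 12:45 = 5:31 PM on Aug 22.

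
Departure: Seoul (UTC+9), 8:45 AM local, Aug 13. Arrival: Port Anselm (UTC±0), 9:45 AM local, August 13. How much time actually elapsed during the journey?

10 hours

Departure in UTC: 8:45 AM − 9:00 = 11:45 PM on Aug 12.
Arrival is already UTC: 9:45 AM on Aug 13.
Elapsed = 9:45 AM − 11:45 PM (+1 day) = 10 hours.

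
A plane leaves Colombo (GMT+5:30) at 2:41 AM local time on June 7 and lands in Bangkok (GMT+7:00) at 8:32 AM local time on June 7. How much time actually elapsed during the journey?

4 hours 21 minutes

Departure in UTC: 2:41 AM − 5:30 = 9:11 PM on Jun 6.
Arrival in UTC: 8:32 AM − 7:00 = 1:32 AM on Jun 7.
Elapsed = 1:32 AM − 9:11 PM (+1 day) = 4 hours 21 minutes.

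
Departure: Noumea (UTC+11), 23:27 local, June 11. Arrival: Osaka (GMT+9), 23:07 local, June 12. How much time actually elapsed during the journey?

25 hours 40 minutes

Osaka is 2:00 behind Noumea.
Clock-face elapsed time (ignoring zones) is 23 hours 40 minutes.
Actual elapsed = 23 hours 40 minutes + 2:00 = 25 hours 40 minutes.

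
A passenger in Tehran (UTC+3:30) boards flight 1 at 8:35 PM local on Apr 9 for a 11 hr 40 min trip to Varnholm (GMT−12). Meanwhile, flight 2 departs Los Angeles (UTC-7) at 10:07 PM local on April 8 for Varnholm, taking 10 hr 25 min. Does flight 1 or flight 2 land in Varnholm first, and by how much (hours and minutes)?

Flight 1 in UTC: 8:35 PM − 3:30 = 5:05 PM on Apr 9.
+11 hours and 40 minutes → arrive 4:45 AM UTC on Apr 10.
Flight 2 in UTC: 10:07 PM + 7:00 = 5:07 AM on Apr 9.
+10 hours and 25 minutes → arrive 3:32 PM UTC on Apr 9.
Flight 2 lands earlier by 13 hours 13 minutes.

the second, by 13 hours 13 minutes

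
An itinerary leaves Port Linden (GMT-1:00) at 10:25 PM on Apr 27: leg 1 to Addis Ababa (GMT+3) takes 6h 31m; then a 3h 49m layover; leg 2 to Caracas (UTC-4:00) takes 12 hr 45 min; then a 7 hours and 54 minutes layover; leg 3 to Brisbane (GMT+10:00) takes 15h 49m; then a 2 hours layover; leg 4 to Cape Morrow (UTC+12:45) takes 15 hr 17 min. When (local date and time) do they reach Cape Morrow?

4:15 AM on May 1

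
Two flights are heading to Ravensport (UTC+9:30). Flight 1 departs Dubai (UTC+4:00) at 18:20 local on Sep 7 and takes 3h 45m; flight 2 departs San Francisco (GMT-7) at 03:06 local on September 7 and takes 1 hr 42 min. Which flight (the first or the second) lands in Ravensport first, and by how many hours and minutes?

the second, by 6 hours 17 minutes

Flight 1 in UTC: 18:20 − 4:00 = 14:20 on Sep 7.
+3 hours 45 minutes → arrive 18:05 UTC on Sep 7.
Flight 2 in UTC: 03:06 + 7:00 = 10:06 on Sep 7.
+1 hour and 42 minutes → arrive 11:48 UTC on Sep 7.
Flight 2 lands earlier by 6 hours 17 minutes.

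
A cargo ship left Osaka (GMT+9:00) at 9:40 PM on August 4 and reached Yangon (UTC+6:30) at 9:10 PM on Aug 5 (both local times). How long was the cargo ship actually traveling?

26 hours

Departure in UTC: 9:40 PM − 9:00 = 12:40 PM on Aug 4.
Arrival in UTC: 9:10 PM − 6:30 = 2:40 PM on Aug 5.
Elapsed = 2:40 PM − 12:40 PM (+1 day) = 26 hours.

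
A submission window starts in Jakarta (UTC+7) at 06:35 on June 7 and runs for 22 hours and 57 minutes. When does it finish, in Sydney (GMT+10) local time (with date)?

08:32 on Jun 8

Convert start to UTC: 06:35 − 7:00 = 23:35 UTC on Jun 6.
Add 22 hours 57 minutes duration → 22:32 UTC (Jun 7).
Sydney is UTC+10:00, so local end time = 22:32 + 10:00 = 08:32 on Jun 8.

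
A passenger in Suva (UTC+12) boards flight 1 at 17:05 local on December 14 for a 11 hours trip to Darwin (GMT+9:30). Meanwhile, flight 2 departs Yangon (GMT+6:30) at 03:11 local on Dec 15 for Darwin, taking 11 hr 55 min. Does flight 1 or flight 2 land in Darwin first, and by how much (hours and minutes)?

Flight 1 in UTC: 17:05 − 12:00 = 05:05 on Dec 14.
+11 hours → arrive 16:05 UTC on Dec 14.
Flight 2 in UTC: 03:11 − 6:30 = 20:41 on Dec 14.
+11 hours and 55 minutes → arrive 08:36 UTC on Dec 15.
Flight 1 lands earlier by 16 hours 31 minutes.

the first, by 16 hours 31 minutes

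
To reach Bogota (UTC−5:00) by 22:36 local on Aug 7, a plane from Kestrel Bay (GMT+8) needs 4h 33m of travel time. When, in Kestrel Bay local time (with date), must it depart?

Target arrival in UTC: 22:36 + 5:00 = 03:36 on Aug 8.
Subtract 4 hours and 33 minutes → departure 23:03 UTC on Aug 7.
Kestrel Bay is UTC+8:00: 23:03 + 8:00 = 07:03 on Aug 8.

07:03 on August 8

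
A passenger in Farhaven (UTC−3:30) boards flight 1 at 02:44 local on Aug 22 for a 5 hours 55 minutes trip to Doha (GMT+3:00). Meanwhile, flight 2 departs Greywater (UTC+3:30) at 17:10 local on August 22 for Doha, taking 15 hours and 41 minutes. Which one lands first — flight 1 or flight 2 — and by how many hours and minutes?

Flight 1 in UTC: 02:44 + 3:30 = 06:14 on Aug 22.
+5 hours 55 minutes → arrive 12:09 UTC on Aug 22.
Flight 2 in UTC: 17:10 − 3:30 = 13:40 on Aug 22.
+15 hours and 41 minutes → arrive 05:21 UTC on Aug 23.
Flight 1 lands earlier by 17 hours 12 minutes.

the first, by 17 hours 12 minutes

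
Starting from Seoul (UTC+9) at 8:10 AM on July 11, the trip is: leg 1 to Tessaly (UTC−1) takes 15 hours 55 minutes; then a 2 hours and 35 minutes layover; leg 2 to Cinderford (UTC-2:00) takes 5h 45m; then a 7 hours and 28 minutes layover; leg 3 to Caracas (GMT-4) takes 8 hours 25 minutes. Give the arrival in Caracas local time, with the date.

11:18 AM on Jul 12

Convert departure to UTC: 8:10 AM − 9:00 = 11:10 PM UTC on Jul 10.
Add 15 hours 55 minutes leg 1 → 3:05 PM UTC (Jul 11).
Add 2 hours and 35 minutes layover in Tessaly → 5:40 PM UTC.
Add 5 hours and 45 minutes leg 2 → 11:25 PM UTC.
Add 7 hours and 28 minutes layover in Cinderford → 6:53 AM UTC (Jul 12).
Add 8 hours 25 minutes leg 3 → 3:18 PM UTC.
Caracas is UTC−4:00, so local arrival = 3:18 PM − 4:00 = 11:18 AM on Jul 12.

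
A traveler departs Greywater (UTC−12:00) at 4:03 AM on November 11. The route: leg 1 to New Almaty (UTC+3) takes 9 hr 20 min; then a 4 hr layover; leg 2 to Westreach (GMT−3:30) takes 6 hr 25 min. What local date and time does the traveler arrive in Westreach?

8:18 AM on Nov 12

Convert departure to UTC: 4:03 AM + 12:00 = 4:03 PM UTC on Nov 11.
Add 9 hours 20 minutes leg 1 → 1:23 AM UTC (Nov 12).
Add 4 hours layover in New Almaty → 5:23 AM UTC.
Add 6 hours and 25 minutes leg 2 → 11:48 AM UTC.
Westreach is UTC−3:30, so local arrival = 11:48 AM − 3:30 = 8:18 AM on Nov 12.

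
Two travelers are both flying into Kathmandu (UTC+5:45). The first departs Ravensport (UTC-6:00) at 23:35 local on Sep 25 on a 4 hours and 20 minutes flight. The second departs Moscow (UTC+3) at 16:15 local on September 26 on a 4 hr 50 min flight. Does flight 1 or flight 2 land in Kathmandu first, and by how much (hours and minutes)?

Flight 1 in UTC: 23:35 + 6:00 = 05:35 on Sep 26.
+4 hours 20 minutes → arrive 09:55 UTC on Sep 26.
Flight 2 in UTC: 16:15 − 3:00 = 13:15 on Sep 26.
+4 hours and 50 minutes → arrive 18:05 UTC on Sep 26.
Flight 1 lands earlier by 8 hours 10 minutes.

the first, by 8 hours 10 minutes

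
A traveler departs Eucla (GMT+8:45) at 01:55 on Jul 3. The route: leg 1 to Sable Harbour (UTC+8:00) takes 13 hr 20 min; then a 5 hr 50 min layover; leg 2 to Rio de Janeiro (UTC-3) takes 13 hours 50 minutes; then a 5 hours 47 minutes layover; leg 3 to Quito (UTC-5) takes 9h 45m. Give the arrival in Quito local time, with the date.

Convert departure to UTC: 01:55 − 8:45 = 17:10 UTC on Jul 2.
Add 13 hours and 20 minutes leg 1 → 06:30 UTC (Jul 3).
Add 5 hours and 50 minutes layover in Sable Harbour → 12:20 UTC.
Add 13 hours and 50 minutes leg 2 → 02:10 UTC (Jul 4).
Add 5 hours 47 minutes layover in Rio de Janeiro → 07:57 UTC.
Add 9 hours and 45 minutes leg 3 → 17:42 UTC.
Quito is UTC−5:00, so local arrival = 17:42 − 5:00 = 12:42 on Jul 4.

12:42 on July 4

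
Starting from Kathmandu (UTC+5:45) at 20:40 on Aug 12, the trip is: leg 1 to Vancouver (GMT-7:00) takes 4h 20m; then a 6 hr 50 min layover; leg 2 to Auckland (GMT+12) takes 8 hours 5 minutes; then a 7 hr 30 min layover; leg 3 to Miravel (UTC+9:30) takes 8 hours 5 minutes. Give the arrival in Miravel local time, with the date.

11:15 on August 14

Convert departure to UTC: 20:40 − 5:45 = 14:55 UTC on Aug 12.
Add 4 hours 20 minutes leg 1 → 19:15 UTC.
Add 6 hours 50 minutes layover in Vancouver → 02:05 UTC (Aug 13).
Add 8 hours and 5 minutes leg 2 → 10:10 UTC.
Add 7 hours and 30 minutes layover in Auckland → 17:40 UTC.
Add 8 hours and 5 minutes leg 3 → 01:45 UTC (Aug 14).
Miravel is UTC+9:30, so local arrival = 01:45 + 9:30 = 11:15 on Aug 14.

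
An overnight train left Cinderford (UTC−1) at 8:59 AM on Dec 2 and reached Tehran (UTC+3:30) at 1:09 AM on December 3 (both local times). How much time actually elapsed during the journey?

Tehran is 4:30 ahead of Cinderford.
Clock-face elapsed time (ignoring zones) is 16 hours 10 minutes.
Actual elapsed = 16 hours 10 minutes − 4:30 = 11 hours 40 minutes.

11 hours 40 minutes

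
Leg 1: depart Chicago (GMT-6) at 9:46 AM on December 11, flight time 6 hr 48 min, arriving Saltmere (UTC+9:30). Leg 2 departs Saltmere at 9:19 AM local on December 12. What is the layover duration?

1 hour 15 minutes

Convert departure to UTC: 9:46 AM + 6:00 = 3:46 PM UTC on Dec 11.
Add 6 hours and 48 minutes flight time → 10:34 PM UTC.
Saltmere is UTC+9:30, so local arrival = 10:34 PM + 9:30 = 8:04 AM on Dec 12.
Layover = 9:19 AM − 8:04 AM = 1 hour 15 minutes.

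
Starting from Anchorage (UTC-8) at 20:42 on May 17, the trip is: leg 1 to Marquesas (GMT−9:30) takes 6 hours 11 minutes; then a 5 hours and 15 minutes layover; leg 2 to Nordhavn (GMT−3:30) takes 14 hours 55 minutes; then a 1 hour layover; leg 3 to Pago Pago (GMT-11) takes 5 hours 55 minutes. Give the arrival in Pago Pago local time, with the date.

02:58 on May 19

Convert departure to UTC: 20:42 + 8:00 = 04:42 UTC on May 18.
Add 6 hours 11 minutes leg 1 → 10:53 UTC.
Add 5 hours 15 minutes layover in Marquesas → 16:08 UTC.
Add 14 hours and 55 minutes leg 2 → 07:03 UTC (May 19).
Add 1 hour layover in Nordhavn → 08:03 UTC.
Add 5 hours 55 minutes leg 3 → 13:58 UTC.
Pago Pago is UTC−11:00, so local arrival = 13:58 − 11:00 = 02:58 on May 19.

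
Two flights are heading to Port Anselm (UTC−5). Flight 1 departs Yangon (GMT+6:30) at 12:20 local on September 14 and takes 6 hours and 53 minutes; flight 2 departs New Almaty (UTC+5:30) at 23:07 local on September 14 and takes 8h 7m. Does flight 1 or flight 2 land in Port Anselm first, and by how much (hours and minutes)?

Flight 1 in UTC: 12:20 − 6:30 = 05:50 on Sep 14.
+6 hours 53 minutes → arrive 12:43 UTC on Sep 14.
Flight 2 in UTC: 23:07 − 5:30 = 17:37 on Sep 14.
+8 hours 7 minutes → arrive 01:44 UTC on Sep 15.
Flight 1 lands earlier by 13 hours 1 minute.

the first, by 13 hours 1 minute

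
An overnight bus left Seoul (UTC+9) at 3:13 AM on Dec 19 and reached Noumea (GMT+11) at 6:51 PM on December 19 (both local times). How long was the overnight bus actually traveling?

Departure in UTC: 3:13 AM − 9:00 = 6:13 PM on Dec 18.
Arrival in UTC: 6:51 PM − 11:00 = 7:51 AM on Dec 19.
Elapsed = 7:51 AM − 6:13 PM (+1 day) = 13 hours 38 minutes.

13 hours 38 minutes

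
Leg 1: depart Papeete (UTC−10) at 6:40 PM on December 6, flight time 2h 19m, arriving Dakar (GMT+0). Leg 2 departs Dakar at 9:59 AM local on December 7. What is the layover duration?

Convert departure to UTC: 6:40 PM + 10:00 = 4:40 AM UTC on Dec 7.
Add 2 hours 19 minutes flight time → 6:59 AM UTC.
Dakar is UTC+0, so local arrival is the same: 6:59 AM on Dec 7.
Layover = 9:59 AM − 6:59 AM = 3 hours.

3 hours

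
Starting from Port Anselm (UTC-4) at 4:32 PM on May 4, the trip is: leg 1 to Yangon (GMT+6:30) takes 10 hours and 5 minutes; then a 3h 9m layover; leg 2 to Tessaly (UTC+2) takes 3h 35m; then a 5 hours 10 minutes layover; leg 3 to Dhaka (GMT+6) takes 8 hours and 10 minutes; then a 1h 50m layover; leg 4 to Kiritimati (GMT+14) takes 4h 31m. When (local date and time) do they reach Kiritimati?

11:02 PM on May 6

Convert departure to UTC: 4:32 PM + 4:00 = 8:32 PM UTC on May 4.
Add 10 hours and 5 minutes leg 1 → 6:37 AM UTC (May 5).
Add 3 hours and 9 minutes layover in Yangon → 9:46 AM UTC.
Add 3 hours 35 minutes leg 2 → 1:21 PM UTC.
Add 5 hours 10 minutes layover in Tessaly → 6:31 PM UTC.
Add 8 hours and 10 minutes leg 3 → 2:41 AM UTC (May 6).
Add 1 hour and 50 minutes layover in Dhaka → 4:31 AM UTC.
Add 4 hours and 31 minutes leg 4 → 9:02 AM UTC.
Kiritimati is UTC+14:00, so local arrival = 9:02 AM + 14:00 = 11:02 PM on May 6.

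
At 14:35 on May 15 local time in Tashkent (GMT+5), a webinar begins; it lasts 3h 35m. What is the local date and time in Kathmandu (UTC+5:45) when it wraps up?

18:55 on May 15

Convert start to UTC: 14:35 − 5:00 = 09:35 UTC on May 15.
Add 3 hours and 35 minutes duration → 13:10 UTC.
Kathmandu is UTC+5:45, so local end time = 13:10 + 5:45 = 18:55 on May 15.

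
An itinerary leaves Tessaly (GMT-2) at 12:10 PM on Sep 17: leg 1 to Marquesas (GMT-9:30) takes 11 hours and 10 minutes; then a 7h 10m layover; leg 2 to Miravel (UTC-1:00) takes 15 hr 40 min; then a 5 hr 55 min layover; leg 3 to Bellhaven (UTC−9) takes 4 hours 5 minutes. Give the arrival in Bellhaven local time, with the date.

1:10 AM on Sep 19

Convert departure to UTC: 12:10 PM + 2:00 = 2:10 PM UTC on Sep 17.
Add 11 hours 10 minutes leg 1 → 1:20 AM UTC (Sep 18).
Add 7 hours 10 minutes layover in Marquesas → 8:30 AM UTC.
Add 15 hours 40 minutes leg 2 → 12:10 AM UTC (Sep 19).
Add 5 hours and 55 minutes layover in Miravel → 6:05 AM UTC.
Add 4 hours 5 minutes leg 3 → 10:10 AM UTC.
Bellhaven is UTC−9:00, so local arrival = 10:10 AM − 9:00 = 1:10 AM on Sep 19.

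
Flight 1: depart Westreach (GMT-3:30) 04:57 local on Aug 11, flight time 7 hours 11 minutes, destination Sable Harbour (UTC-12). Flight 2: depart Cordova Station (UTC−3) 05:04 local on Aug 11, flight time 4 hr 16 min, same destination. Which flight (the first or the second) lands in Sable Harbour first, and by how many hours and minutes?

Flight 1 in UTC: 04:57 + 3:30 = 08:27 on Aug 11.
+7 hours 11 minutes → arrive 15:38 UTC on Aug 11.
Flight 2 in UTC: 05:04 + 3:00 = 08:04 on Aug 11.
+4 hours and 16 minutes → arrive 12:20 UTC on Aug 11.
Flight 2 lands earlier by 3 hours 18 minutes.

the second, by 3 hours 18 minutes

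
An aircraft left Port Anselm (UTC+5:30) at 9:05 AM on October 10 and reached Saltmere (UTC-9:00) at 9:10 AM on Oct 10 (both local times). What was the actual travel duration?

14 hours 35 minutes

Departure in UTC: 9:05 AM − 5:30 = 3:35 AM on Oct 10.
Arrival in UTC: 9:10 AM + 9:00 = 6:10 PM on Oct 10.
Elapsed = 6:10 PM − 3:35 AM = 14 hours 35 minutes.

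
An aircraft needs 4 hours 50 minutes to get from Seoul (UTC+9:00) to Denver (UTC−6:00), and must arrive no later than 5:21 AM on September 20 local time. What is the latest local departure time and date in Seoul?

Target arrival in UTC: 5:21 AM + 6:00 = 11:21 AM on Sep 20.
Subtract 4 hours 50 minutes → departure 6:31 AM UTC on Sep 20.
Seoul is UTC+9:00: 6:31 AM + 9:00 = 3:31 PM on Sep 20.

3:31 PM on September 20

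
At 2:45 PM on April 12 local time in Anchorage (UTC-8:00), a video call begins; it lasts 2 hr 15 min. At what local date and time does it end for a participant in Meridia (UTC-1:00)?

Convert start to UTC: 2:45 PM + 8:00 = 10:45 PM UTC on Apr 12.
Add 2 hours and 15 minutes duration → 1:00 AM UTC (Apr 13).
Meridia is UTC−1:00, so local end time = 1:00 AM − 1:00 = 12:00 AM on Apr 13.

12:00 AM on Apr 13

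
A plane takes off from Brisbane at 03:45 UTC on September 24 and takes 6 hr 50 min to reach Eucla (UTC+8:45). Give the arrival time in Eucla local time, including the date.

19:20 on September 24

Departure is given in UTC: 03:45 on Sep 24.
Add 6 hours and 50 minutes → 10:35 UTC.
Eucla is UTC+8:45: 10:35 + 8:45 = 19:20 on Sep 24.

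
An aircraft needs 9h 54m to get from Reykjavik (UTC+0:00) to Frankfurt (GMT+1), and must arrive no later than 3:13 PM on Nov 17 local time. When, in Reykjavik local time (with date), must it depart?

4:19 AM on Nov 17

Target arrival in UTC: 3:13 PM − 1:00 = 2:13 PM on Nov 17.
Subtract 9 hours and 54 minutes → departure 4:19 AM UTC on Nov 17.
Reykjavik is UTC+0, so departure is 4:19 AM on Nov 17.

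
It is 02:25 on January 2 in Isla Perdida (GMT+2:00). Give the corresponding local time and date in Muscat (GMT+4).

04:25 on Jan 2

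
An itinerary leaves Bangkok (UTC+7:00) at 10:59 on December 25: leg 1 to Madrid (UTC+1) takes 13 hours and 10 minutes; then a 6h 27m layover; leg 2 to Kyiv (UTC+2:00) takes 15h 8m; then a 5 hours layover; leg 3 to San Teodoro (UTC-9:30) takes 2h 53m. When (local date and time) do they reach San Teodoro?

13:07 on December 26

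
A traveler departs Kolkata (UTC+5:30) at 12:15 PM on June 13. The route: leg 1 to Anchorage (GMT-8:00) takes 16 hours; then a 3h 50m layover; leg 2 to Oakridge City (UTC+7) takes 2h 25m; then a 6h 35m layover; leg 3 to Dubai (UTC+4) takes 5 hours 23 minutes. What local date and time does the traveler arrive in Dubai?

Convert departure to UTC: 12:15 PM − 5:30 = 6:45 AM UTC on Jun 13.
Add 16 hours leg 1 → 10:45 PM UTC.
Add 3 hours 50 minutes layover in Anchorage → 2:35 AM UTC (Jun 14).
Add 2 hours 25 minutes leg 2 → 5:00 AM UTC.
Add 6 hours 35 minutes layover in Oakridge City → 11:35 AM UTC.
Add 5 hours and 23 minutes leg 3 → 4:58 PM UTC.
Dubai is UTC+4:00, so local arrival = 4:58 PM + 4:00 = 8:58 PM on Jun 14.

8:58 PM on Jun 14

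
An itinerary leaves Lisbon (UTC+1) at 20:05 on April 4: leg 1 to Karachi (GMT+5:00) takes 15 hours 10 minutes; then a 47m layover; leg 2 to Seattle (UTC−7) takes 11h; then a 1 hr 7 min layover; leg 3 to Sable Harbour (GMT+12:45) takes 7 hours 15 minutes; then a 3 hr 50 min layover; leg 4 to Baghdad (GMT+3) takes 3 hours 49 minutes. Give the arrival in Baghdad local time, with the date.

Convert departure to UTC: 20:05 − 1:00 = 19:05 UTC on Apr 4.
Add 15 hours and 10 minutes leg 1 → 10:15 UTC (Apr 5).
Add 47 minutes layover in Karachi → 11:02 UTC.
Add 11 hours leg 2 → 22:02 UTC.
Add 1 hour and 7 minutes layover in Seattle → 23:09 UTC.
Add 7 hours 15 minutes leg 3 → 06:24 UTC (Apr 6).
Add 3 hours 50 minutes layover in Sable Harbour → 10:14 UTC.
Add 3 hours 49 minutes leg 4 → 14:03 UTC.
Baghdad is UTC+3:00, so local arrival = 14:03 + 3:00 = 17:03 on Apr 6.

17:03 on April 6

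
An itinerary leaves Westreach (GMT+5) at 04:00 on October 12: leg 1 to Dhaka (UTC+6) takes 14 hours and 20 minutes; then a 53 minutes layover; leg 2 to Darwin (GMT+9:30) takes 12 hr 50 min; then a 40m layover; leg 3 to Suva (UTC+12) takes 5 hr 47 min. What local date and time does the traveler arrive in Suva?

Convert departure to UTC: 04:00 − 5:00 = 23:00 UTC on Oct 11.
Add 14 hours 20 minutes leg 1 → 13:20 UTC (Oct 12).
Add 53 minutes layover in Dhaka → 14:13 UTC.
Add 12 hours and 50 minutes leg 2 → 03:03 UTC (Oct 13).
Add 40 minutes layover in Darwin → 03:43 UTC.
Add 5 hours 47 minutes leg 3 → 09:30 UTC.
Suva is UTC+12:00, so local arrival = 09:30 + 12:00 = 21:30 on Oct 13.

21:30 on Oct 13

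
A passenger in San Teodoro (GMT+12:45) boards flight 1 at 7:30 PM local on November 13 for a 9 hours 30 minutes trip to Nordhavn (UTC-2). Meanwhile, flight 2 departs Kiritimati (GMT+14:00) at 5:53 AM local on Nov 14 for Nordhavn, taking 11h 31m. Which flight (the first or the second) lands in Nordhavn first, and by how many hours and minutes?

the first, by 11 hours 9 minutes

Flight 1 in UTC: 7:30 PM − 12:45 = 6:45 AM on Nov 13.
+9 hours 30 minutes → arrive 4:15 PM UTC on Nov 13.
Flight 2 in UTC: 5:53 AM − 14:00 = 3:53 PM on Nov 13.
+11 hours and 31 minutes → arrive 3:24 AM UTC on Nov 14.
Flight 1 lands earlier by 11 hours 9 minutes.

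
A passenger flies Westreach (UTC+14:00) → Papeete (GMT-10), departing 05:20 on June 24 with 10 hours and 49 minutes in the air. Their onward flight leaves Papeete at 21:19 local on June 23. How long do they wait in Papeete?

Convert departure to UTC: 05:20 − 14:00 = 15:20 UTC on Jun 23.
Add 10 hours 49 minutes flight time → 02:09 UTC (Jun 24).
Papeete is UTC−10:00, so local arrival = 02:09 − 10:00 = 16:09 on Jun 23.
Layover = 21:19 − 16:09 = 5 hours 10 minutes.

5 hours 10 minutes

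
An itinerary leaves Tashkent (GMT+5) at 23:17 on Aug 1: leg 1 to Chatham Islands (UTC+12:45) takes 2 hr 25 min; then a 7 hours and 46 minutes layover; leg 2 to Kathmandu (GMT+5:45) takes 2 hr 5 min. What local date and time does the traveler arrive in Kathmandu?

Convert departure to UTC: 23:17 − 5:00 = 18:17 UTC on Aug 1.
Add 2 hours and 25 minutes leg 1 → 20:42 UTC.
Add 7 hours and 46 minutes layover in Chatham Islands → 04:28 UTC (Aug 2).
Add 2 hours and 5 minutes leg 2 → 06:33 UTC.
Kathmandu is UTC+5:45, so local arrival = 06:33 + 5:45 = 12:18 on Aug 2.

12:18 on August 2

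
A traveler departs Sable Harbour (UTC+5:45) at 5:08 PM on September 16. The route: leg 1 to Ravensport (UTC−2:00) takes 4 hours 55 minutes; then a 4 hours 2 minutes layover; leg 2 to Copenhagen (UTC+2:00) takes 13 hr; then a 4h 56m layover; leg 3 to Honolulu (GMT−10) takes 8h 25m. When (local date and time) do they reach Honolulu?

Convert departure to UTC: 5:08 PM − 5:45 = 11:23 AM UTC on Sep 16.
Add 4 hours 55 minutes leg 1 → 4:18 PM UTC.
Add 4 hours 2 minutes layover in Ravensport → 8:20 PM UTC.
Add 13 hours leg 2 → 9:20 AM UTC (Sep 17).
Add 4 hours and 56 minutes layover in Copenhagen → 2:16 PM UTC.
Add 8 hours 25 minutes leg 3 → 10:41 PM UTC.
Honolulu is UTC−10:00, so local arrival = 10:41 PM − 10:00 = 12:41 PM on Sep 17.

12:41 PM on September 17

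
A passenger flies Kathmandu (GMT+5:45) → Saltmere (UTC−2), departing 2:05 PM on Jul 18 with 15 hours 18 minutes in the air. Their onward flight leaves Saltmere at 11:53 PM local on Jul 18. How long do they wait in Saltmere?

2 hours 15 minutes

Convert departure to UTC: 2:05 PM − 5:45 = 8:20 AM UTC on Jul 18.
Add 15 hours and 18 minutes flight time → 11:38 PM UTC.
Saltmere is UTC−2:00, so local arrival = 11:38 PM − 2:00 = 9:38 PM on Jul 18.
Layover = 11:53 PM − 9:38 PM = 2 hours 15 minutes.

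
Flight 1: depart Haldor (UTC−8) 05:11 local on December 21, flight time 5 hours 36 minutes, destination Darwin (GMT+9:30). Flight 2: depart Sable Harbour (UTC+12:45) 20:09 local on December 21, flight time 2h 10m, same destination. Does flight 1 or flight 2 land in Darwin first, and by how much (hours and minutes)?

Flight 1 in UTC: 05:11 + 8:00 = 13:11 on Dec 21.
+5 hours and 36 minutes → arrive 18:47 UTC on Dec 21.
Flight 2 in UTC: 20:09 − 12:45 = 07:24 on Dec 21.
+2 hours 10 minutes → arrive 09:34 UTC on Dec 21.
Flight 2 lands earlier by 9 hours 13 minutes.

the second, by 9 hours 13 minutes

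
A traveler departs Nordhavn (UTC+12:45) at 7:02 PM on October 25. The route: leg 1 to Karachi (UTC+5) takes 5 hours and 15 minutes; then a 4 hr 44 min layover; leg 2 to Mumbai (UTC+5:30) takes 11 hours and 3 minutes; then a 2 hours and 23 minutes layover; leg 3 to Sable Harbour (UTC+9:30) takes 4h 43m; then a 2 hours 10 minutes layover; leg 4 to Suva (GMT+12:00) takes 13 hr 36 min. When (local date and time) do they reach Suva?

2:11 PM on October 27

Convert departure to UTC: 7:02 PM − 12:45 = 6:17 AM UTC on Oct 25.
Add 5 hours 15 minutes leg 1 → 11:32 AM UTC.
Add 4 hours 44 minutes layover in Karachi → 4:16 PM UTC.
Add 11 hours and 3 minutes leg 2 → 3:19 AM UTC (Oct 26).
Add 2 hours and 23 minutes layover in Mumbai → 5:42 AM UTC.
Add 4 hours and 43 minutes leg 3 → 10:25 AM UTC.
Add 2 hours 10 minutes layover in Sable Harbour → 12:35 PM UTC.
Add 13 hours and 36 minutes leg 4 → 2:11 AM UTC (Oct 27).
Suva is UTC+12:00, so local arrival = 2:11 AM + 12:00 = 2:11 PM on Oct 27.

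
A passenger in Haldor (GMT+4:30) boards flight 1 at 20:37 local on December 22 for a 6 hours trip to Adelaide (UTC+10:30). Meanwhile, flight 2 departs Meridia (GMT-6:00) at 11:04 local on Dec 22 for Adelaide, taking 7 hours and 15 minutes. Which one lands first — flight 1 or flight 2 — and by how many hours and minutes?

the first, by 2 hours 12 minutes

Flight 1 in UTC: 20:37 − 4:30 = 16:07 on Dec 22.
+6 hours → arrive 22:07 UTC on Dec 22.
Flight 2 in UTC: 11:04 + 6:00 = 17:04 on Dec 22.
+7 hours 15 minutes → arrive 00:19 UTC on Dec 23.
Flight 1 lands earlier by 2 hours 12 minutes.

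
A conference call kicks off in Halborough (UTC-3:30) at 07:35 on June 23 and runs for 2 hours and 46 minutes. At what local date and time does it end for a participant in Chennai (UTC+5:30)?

19:21 on June 23

Convert start to UTC: 07:35 + 3:30 = 11:05 UTC on Jun 23.
Add 2 hours 46 minutes duration → 13:51 UTC.
Chennai is UTC+5:30, so local end time = 13:51 + 5:30 = 19:21 on Jun 23.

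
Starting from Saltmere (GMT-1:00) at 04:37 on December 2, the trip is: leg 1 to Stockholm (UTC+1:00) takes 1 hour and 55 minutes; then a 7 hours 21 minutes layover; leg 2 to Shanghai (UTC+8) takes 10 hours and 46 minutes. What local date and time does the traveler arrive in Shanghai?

Convert departure to UTC: 04:37 + 1:00 = 05:37 UTC on Dec 2.
Add 1 hour and 55 minutes leg 1 → 07:32 UTC.
Add 7 hours and 21 minutes layover in Stockholm → 14:53 UTC.
Add 10 hours 46 minutes leg 2 → 01:39 UTC (Dec 3).
Shanghai is UTC+8:00, so local arrival = 01:39 + 8:00 = 09:39 on Dec 3.

09:39 on December 3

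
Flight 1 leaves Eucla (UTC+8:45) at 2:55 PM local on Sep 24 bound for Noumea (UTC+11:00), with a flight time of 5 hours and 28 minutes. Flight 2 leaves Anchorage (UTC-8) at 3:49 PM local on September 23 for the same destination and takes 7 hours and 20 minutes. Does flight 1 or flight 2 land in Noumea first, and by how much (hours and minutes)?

the second, by 4 hours 29 minutes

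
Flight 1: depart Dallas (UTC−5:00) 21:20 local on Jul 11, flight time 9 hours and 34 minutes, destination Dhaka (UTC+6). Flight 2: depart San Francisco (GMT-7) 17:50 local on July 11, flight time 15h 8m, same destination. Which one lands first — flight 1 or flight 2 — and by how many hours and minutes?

the first, by 4 hours 4 minutes

Flight 1 in UTC: 21:20 + 5:00 = 02:20 on Jul 12.
+9 hours 34 minutes → arrive 11:54 UTC on Jul 12.
Flight 2 in UTC: 17:50 + 7:00 = 00:50 on Jul 12.
+15 hours and 8 minutes → arrive 15:58 UTC on Jul 12.
Flight 1 lands earlier by 4 hours 4 minutes.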